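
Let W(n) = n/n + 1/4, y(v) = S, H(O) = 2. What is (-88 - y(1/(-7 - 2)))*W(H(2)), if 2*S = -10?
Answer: -415/4 ≈ -103.75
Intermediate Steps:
S = -5 (S = (½)*(-10) = -5)
y(v) = -5
W(n) = 5/4 (W(n) = 1 + ¼ = 5/4)
(-88 - y(1/(-7 - 2)))*W(H(2)) = (-88 - 1*(-5))*(5/4) = (-88 + 5)*(5/4) = -83*5/4 = -415/4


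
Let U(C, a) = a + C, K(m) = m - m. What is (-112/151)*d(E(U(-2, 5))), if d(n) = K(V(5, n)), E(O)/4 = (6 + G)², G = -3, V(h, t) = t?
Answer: 0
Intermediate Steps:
K(m) = 0
U(C, a) = C + a
E(O) = 36 (E(O) = 4*(6 - 3)² = 4*3² = 4*9 = 36)
d(n) = 0
(-112/151)*d(E(U(-2, 5))) = -112/151*0 = 0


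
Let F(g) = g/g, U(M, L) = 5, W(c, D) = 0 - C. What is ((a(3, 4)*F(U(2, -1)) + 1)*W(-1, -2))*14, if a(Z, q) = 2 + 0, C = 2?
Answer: -84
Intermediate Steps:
W(c, D) = -2 (W(c, D) = 0 - 1*2 = 0 - 2 = -2)
a(Z, q) = 2
F(g) = 1
((a(3, 4)*F(U(2, -1)) + 1)*W(-1, -2))*14 = ((2*1 + 1)*(-2))*14 = ((2 + 1)*(-2))*14 = (3*(-2))*14 = -6*14 = -84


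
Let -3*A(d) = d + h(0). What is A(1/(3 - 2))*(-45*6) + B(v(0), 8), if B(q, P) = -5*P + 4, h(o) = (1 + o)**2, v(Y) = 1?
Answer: 144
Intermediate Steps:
B(q, P) = 4 - 5*P
A(d) = -1/3 - d/3 (A(d) = -(d + (1 + 0)**2)/3 = -(d + 1**2)/3 = -(d + 1)/3 = -(1 + d)/3 = -1/3 - d/3)
A(1/(3 - 2))*(-45*6) + B(v(0), 8) = (-1/3 - 1/(3*(3 - 2)))*(-45*6) + (4 - 5*8) = (-1/3 - 1/3/1)*(-270) + (4 - 40) = (-1/3 - 1/3*1)*(-270) - 36 = (-1/3 - 1/3)*(-270) - 36 = -2/3*(-270) - 36 = 180 - 36 = 144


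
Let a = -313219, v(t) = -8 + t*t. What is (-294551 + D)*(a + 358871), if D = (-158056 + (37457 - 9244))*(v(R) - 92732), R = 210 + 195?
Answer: -422561887899512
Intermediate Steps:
R = 405
v(t) = -8 + t²
D = -9255858255 (D = (-158056 + (37457 - 9244))*((-8 + 405²) - 92732) = (-158056 + 28213)*((-8 + 164025) - 92732) = -129843*(164017 - 92732) = -129843*71285 = -9255858255)
(-294551 + D)*(a + 358871) = (-294551 - 9255858255)*(-313219 + 358871) = -9256152806*45652 = -422561887899512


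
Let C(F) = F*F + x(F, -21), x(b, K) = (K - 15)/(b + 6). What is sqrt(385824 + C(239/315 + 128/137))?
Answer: sqrt(79196737954264418416039381)/14327157915 ≈ 621.15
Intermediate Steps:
x(b, K) = (-15 + K)/(6 + b)
C(F) = F**2 - 36/(6 + F) (C(F) = F*F + (-15 - 21)/(6 + F) = F**2 - 36/(6 + F))
sqrt(385824 + C(239/315 + 128/137)) = sqrt(385824 + (-36 + (239/315 + 128/137)**2*(6 + (239/315 + 128/137)))/(6 + (239/315 + 128/137))) = sqrt(385824 + (-36 + (73063/43155)**2*(6 + 73063/43155))/(6 + 73063/43155)) = sqrt(385824 + (-36 + (5338201969/1862354025)*(331993/43155))/(331993/43155)) = sqrt(385824 + 43155*(-36 + 1772245686294217/80369887948875)/331993) = sqrt(385824 + (43155/331993)*(-1121070279865283/80369887948875)) = sqrt(385824 - 1121070279865283/618288499821825) = sqrt(238549421084975943517/618288499821825) = sqrt(79196737954264418416039381)/14327157915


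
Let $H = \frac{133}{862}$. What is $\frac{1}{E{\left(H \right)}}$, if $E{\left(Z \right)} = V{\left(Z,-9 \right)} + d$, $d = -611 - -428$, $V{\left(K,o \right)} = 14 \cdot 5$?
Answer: $- \frac{1}{113} \approx -0.0088496$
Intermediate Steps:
$V{\left(K,o \right)} = 70$
$d = -183$ ($d = -611 + 428 = -183$)
$H = \frac{133}{862}$ ($H = 133 \cdot \frac{1}{862} = \frac{133}{862} \approx 0.15429$)
$E{\left(Z \right)} = -113$ ($E{\left(Z \right)} = 70 - 183 = -113$)
$\frac{1}{E{\left(H \right)}} = \frac{1}{-113} = - \frac{1}{113}$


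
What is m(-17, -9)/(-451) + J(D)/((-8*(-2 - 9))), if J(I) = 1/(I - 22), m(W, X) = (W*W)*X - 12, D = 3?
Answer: 397135/68552 ≈ 5.7932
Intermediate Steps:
m(W, X) = -12 + X*W² (m(W, X) = W²*X - 12 = X*W² - 12 = -12 + X*W²)
J(I) = 1/(-22 + I)
m(-17, -9)/(-451) + J(D)/((-8*(-2 - 9))) = (-12 - 9*(-17)²)/(-451) + 1/((-22 + 3)*((-8*(-2 - 9)))) = (-12 - 9*289)*(-1/451) + 1/((-19)*((-8*(-11)))) = (-12 - 2601)*(-1/451) - 1/19/88 = -2613*(-1/451) - 1/19*1/88 = 2613/451 - 1/1672 = 397135/68552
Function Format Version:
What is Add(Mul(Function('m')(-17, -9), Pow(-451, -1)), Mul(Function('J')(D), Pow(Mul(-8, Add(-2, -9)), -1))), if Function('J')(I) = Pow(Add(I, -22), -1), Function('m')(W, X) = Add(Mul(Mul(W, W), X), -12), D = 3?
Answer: Rational(397135, 68552) ≈ 5.7932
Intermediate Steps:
Function('m')(W, X) = Add(-12, Mul(X, Pow(W, 2))) (Function('m')(W, X) = Add(Mul(Pow(W, 2), X), -12) = Add(Mul(X, Pow(W, 2)), -12) = Add(-12, Mul(X, Pow(W, 2))))
Function('J')(I) = Pow(Add(-22, I), -1)
Add(Mul(Function('m')(-17, -9), Pow(-451, -1)), Mul(Function('J')(D), Pow(Mul(-8, Add(-2, -9)), -1))) = Add(Mul(Add(-12, Mul(-9, Pow(-17, 2))), Pow(-451, -1)), Mul(Pow(Add(-22, 3), -1), Pow(Mul(-8, Add(-2, -9)), -1))) = Add(Mul(Add(-12, Mul(-9, 289)), Rational(-1, 451)), Mul(Pow(-19, -1), Pow(Mul(-8, -11), -1))) = Add(Mul(Add(-12, -2601), Rational(-1, 451)), Mul(Rational(-1, 19), Pow(88, -1))) = Add(Mul(-2613, Rational(-1, 451)), Mul(Rational(-1, 19), Rational(1, 88))) = Add(Rational(2613, 451), Rational(-1, 1672)) = Rational(397135, 68552)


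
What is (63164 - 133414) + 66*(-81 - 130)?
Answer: -84176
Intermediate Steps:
(63164 - 133414) + 66*(-81 - 130) = -70250 + 66*(-211) = -70250 - 13926 = -84176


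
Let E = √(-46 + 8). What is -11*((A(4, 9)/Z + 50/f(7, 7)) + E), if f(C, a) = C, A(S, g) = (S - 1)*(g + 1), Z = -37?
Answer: -18040/259 - 11*I*√38 ≈ -69.652 - 67.809*I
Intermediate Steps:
A(S, g) = (1 + g)*(-1 + S) (A(S, g) = (-1 + S)*(1 + g) = (1 + g)*(-1 + S))
E = I*√38 (E = √(-38) = I*√38 ≈ 6.1644*I)
-11*((A(4, 9)/Z + 50/f(7, 7)) + E) = -11*(((-1 + 4 - 1*9 + 4*9)/(-37) + 50/7) + I*√38) = -11*(((-1 + 4 - 9 + 36)*(-1/37) + 50*(⅐)) + I*√38) = -11*((30*(-1/37) + 50/7) + I*√38) = -11*((-30/37 + 50/7) + I*√38) = -11*(1640/259 + I*√38) = -18040/259 - 11*I*√38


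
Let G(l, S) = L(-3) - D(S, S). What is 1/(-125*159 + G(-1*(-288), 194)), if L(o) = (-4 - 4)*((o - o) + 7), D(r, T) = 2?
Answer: -1/19933 ≈ -5.0168e-5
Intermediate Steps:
L(o) = -56 (L(o) = -8*(0 + 7) = -8*7 = -56)
G(l, S) = -58 (G(l, S) = -56 - 1*2 = -56 - 2 = -58)
1/(-125*159 + G(-1*(-288), 194)) = 1/(-125*159 - 58) = 1/(-19875 - 58) = 1/(-19933) = -1/19933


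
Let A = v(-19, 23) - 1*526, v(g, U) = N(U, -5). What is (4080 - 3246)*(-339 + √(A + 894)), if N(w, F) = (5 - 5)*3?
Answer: -282726 + 3336*√23 ≈ -2.6673e+5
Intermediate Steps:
N(w, F) = 0 (N(w, F) = 0*3 = 0)
v(g, U) = 0
A = -526 (A = 0 - 1*526 = 0 - 526 = -526)
(4080 - 3246)*(-339 + √(A + 894)) = (4080 - 3246)*(-339 + √(-526 + 894)) = 834*(-339 + √368) = 834*(-339 + 4*√23) = -282726 + 3336*√23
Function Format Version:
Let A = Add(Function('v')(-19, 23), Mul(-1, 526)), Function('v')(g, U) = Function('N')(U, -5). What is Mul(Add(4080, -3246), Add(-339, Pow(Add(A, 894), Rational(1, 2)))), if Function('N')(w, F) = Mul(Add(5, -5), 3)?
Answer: Add(-282726, Mul(3336, Pow(23, Rational(1, 2)))) ≈ -2.6673e+5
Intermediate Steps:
Function('N')(w, F) = 0 (Function('N')(w, F) = Mul(0, 3) = 0)
Function('v')(g, U) = 0
A = -526 (A = Add(0, Mul(-1, 526)) = Add(0, -526) = -526)
Mul(Add(4080, -3246), Add(-339, Pow(Add(A, 894), Rational(1, 2)))) = Mul(Add(4080, -3246), Add(-339, Pow(Add(-526, 894), Rational(1, 2)))) = Mul(834, Add(-339, Pow(368, Rational(1, 2)))) = Mul(834, Add(-339, Mul(4, Pow(23, Rational(1, 2))))) = Add(-282726, Mul(3336, Pow(23, Rational(1, 2))))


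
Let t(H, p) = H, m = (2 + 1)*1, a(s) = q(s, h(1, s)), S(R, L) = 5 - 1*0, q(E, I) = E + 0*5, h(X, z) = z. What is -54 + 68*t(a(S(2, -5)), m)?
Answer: 286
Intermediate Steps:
q(E, I) = E (q(E, I) = E + 0 = E)
S(R, L) = 5 (S(R, L) = 5 + 0 = 5)
a(s) = s
m = 3 (m = 3*1 = 3)
-54 + 68*t(a(S(2, -5)), m) = -54 + 68*5 = -54 + 340 = 286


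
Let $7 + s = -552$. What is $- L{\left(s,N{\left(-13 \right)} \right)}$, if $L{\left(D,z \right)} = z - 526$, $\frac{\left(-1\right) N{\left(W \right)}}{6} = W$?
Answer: $448$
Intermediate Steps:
$s = -559$ ($s = -7 - 552 = -559$)
$N{\left(W \right)} = - 6 W$
$L{\left(D,z \right)} = -526 + z$
$- L{\left(s,N{\left(-13 \right)} \right)} = - (-526 - -78) = - (-526 + 78) = \left(-1\right) \left(-448\right) = 448$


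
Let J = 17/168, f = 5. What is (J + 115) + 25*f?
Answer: 40337/168 ≈ 240.10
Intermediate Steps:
J = 17/168 (J = 17*(1/168) = 17/168 ≈ 0.10119)
(J + 115) + 25*f = (17/168 + 115) + 25*5 = 19337/168 + 125 = 40337/168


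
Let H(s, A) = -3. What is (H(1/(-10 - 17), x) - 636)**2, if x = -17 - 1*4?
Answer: 408321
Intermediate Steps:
x = -21 (x = -17 - 4 = -21)
(H(1/(-10 - 17), x) - 636)**2 = (-3 - 636)**2 = (-639)**2 = 408321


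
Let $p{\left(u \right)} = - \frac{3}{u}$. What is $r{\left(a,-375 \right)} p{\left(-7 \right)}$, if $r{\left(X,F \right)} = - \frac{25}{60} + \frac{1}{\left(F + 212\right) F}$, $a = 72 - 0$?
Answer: $- \frac{14553}{81500} \approx -0.17856$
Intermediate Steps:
$a = 72$ ($a = 72 + 0 = 72$)
$r{\left(X,F \right)} = - \frac{5}{12} + \frac{1}{F \left(212 + F\right)}$ ($r{\left(X,F \right)} = \left(-25\right) \frac{1}{60} + \frac{1}{\left(212 + F\right) F} = - \frac{5}{12} + \frac{1}{F \left(212 + F\right)}$)
$r{\left(a,-375 \right)} p{\left(-7 \right)} = \frac{12 - -397500 - 5 \left(-375\right)^{2}}{12 \left(-375\right) \left(212 - 375\right)} \left(- \frac{3}{-7}\right) = \frac{1}{12} \left(- \frac{1}{375}\right) \frac{1}{-163} \left(12 + 397500 - 703125\right) \left(\left(-3\right) \left(- \frac{1}{7}\right)\right) = \frac{1}{12} \left(- \frac{1}{375}\right) \left(- \frac{1}{163}\right) \left(12 + 397500 - 703125\right) \frac{3}{7} = \frac{1}{12} \left(- \frac{1}{375}\right) \left(- \frac{1}{163}\right) \left(-305613\right) \frac{3}{7} = \left(- \frac{33957}{81500}\right) \frac{3}{7} = - \frac{14553}{81500}$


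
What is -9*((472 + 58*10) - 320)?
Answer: -6588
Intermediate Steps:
-9*((472 + 58*10) - 320) = -9*((472 + 580) - 320) = -9*(1052 - 320) = -9*732 = -6588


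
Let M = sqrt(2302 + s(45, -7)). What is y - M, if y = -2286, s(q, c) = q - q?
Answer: -2286 - sqrt(2302) ≈ -2334.0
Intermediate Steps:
s(q, c) = 0
M = sqrt(2302) (M = sqrt(2302 + 0) = sqrt(2302) ≈ 47.979)
y - M = -2286 - sqrt(2302)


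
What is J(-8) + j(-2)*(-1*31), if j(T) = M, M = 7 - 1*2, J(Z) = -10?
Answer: -165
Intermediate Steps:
M = 5 (M = 7 - 2 = 5)
j(T) = 5
J(-8) + j(-2)*(-1*31) = -10 + 5*(-1*31) = -10 + 5*(-31) = -10 - 155 = -165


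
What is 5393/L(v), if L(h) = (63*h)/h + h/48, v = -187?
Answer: 258864/2837 ≈ 91.246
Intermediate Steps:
L(h) = 63 + h/48 (L(h) = 63 + h*(1/48) = 63 + h/48)
5393/L(v) = 5393/(63 + (1/48)*(-187)) = 5393/(63 - 187/48) = 5393/(2837/48) = 5393*(48/2837) = 258864/2837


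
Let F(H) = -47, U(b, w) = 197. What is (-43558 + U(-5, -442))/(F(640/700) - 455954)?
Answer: 43361/456001 ≈ 0.095090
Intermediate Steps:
(-43558 + U(-5, -442))/(F(640/700) - 455954) = (-43558 + 197)/(-47 - 455954) = -43361/(-456001) = -43361*(-1/456001) = 43361/456001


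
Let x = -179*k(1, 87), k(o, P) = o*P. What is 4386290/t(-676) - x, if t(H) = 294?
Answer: 4482376/147 ≈ 30492.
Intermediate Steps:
k(o, P) = P*o
x = -15573 ≈ -15573.
4386290/t(-676) - x = 4386290/294 - 1*(-15573) = 4386290*(1/294) + 15573 = 2193145/147 + 15573 = 4482376/147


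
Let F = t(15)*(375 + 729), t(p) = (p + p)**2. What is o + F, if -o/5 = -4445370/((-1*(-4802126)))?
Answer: 2385707310225/2401063 ≈ 9.9361e+5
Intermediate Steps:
t(p) = 4*p**2 (t(p) = (2*p)**2 = 4*p**2)
F = 993600 (F = (4*15**2)*(375 + 729) = (4*225)*1104 = 900*1104 = 993600)
o = 11113425/2401063 (o = -(-22226850)/((-1*(-4802126))) = -(-22226850)/4802126 = -5*(-2222685/2401063) = 11113425/2401063 ≈ 4.6285)
o + F = 11113425/2401063 + 993600 = 2385707310225/2401063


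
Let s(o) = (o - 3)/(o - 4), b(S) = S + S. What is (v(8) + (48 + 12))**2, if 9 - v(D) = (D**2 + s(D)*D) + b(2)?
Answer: 81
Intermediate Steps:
b(S) = 2*S
s(o) = (-3 + o)/(-4 + o)
v(D) = 5 - D**2 - D*(-3 + D)/(-4 + D) (v(D) = 9 - ((D**2 + ((-3 + D)/(-4 + D))*D) + 2*2) = 9 - ((D**2 + D*(-3 + D)/(-4 + D)) + 4) = 9 - (4 + D**2 + D*(-3 + D)/(-4 + D)) = 9 + (-4 - D**2 - D*(-3 + D)/(-4 + D)) = 5 - D**2 - D*(-3 + D)/(-4 + D))
(v(8) + (48 + 12))**2 = (((-4 + 8)*(5 - 1*8**2) - 1*8*(-3 + 8))/(-4 + 8) + (48 + 12))**2 = ((4*(5 - 1*64) - 1*8*5)/4 + 60)**2 = ((4*(5 - 64) - 40)/4 + 60)**2 = ((4*(-59) - 40)/4 + 60)**2 = ((-236 - 40)/4 + 60)**2 = ((1/4)*(-276) + 60)**2 = (-69 + 60)**2 = (-9)**2 = 81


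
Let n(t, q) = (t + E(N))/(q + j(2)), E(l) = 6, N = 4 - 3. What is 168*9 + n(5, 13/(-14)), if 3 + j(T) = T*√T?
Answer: 2194514/1457 - 4312*√2/1457 ≈ 1502.0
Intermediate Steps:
j(T) = -3 + T^(3/2) (j(T) = -3 + T*√T = -3 + T^(3/2))
N = 1
n(t, q) = (6 + t)/(-3 + q + 2*√2) (n(t, q) = (t + 6)/(q + (-3 + 2^(3/2))) = (6 + t)/(q + (-3 + 2*√2)) = (6 + t)/(-3 + q + 2*√2))
168*9 + n(5, 13/(-14)) = 168*9 + (6 + 5)/(-3 + 13/(-14) + 2*√2) = 1512 + 11/(-3 + 13*(-1/14) + 2*√2) = 1512 + 11/(-3 - 13/14 + 2*√2) = 1512 + 11/(-55/14 + 2*√2)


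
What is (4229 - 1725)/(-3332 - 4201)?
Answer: -2504/7533 ≈ -0.33240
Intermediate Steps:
(4229 - 1725)/(-3332 - 4201) = 2504/(-7533) = 2504*(-1/7533) = -2504/7533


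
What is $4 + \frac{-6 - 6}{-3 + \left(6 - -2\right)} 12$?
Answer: $- \frac{124}{5} \approx -24.8$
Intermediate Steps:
$4 + \frac{-6 - 6}{-3 + \left(6 - -2\right)} 12 = 4 + \frac{-6 - 6}{-3 + \left(6 + 2\right)} 12 = 4 + - \frac{12}{-3 + 8} \cdot 12 = 4 + - \frac{12}{5} \cdot 12 = 4 + \left(-12\right) \frac{1}{5} \cdot 12 = 4 - \frac{144}{5} = - \frac{124}{5}$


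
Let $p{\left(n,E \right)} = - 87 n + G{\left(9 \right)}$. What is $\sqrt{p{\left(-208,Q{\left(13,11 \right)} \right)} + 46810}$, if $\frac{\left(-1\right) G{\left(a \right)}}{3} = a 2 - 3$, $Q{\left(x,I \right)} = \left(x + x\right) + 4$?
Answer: $\sqrt{64861} \approx 254.68$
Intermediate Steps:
$Q{\left(x,I \right)} = 4 + 2 x$ ($Q{\left(x,I \right)} = 2 x + 4 = 4 + 2 x$)
$G{\left(a \right)} = 9 - 6 a$ ($G{\left(a \right)} = - 3 \left(a 2 - 3\right) = - 3 \left(2 a - 3\right) = - 3 \left(-3 + 2 a\right) = 9 - 6 a$)
$p{\left(n,E \right)} = -45 - 87 n$ ($p{\left(n,E \right)} = - 87 n + \left(9 - 54\right) = - 87 n - 45 = -45 - 87 n$)
$\sqrt{p{\left(-208,Q{\left(13,11 \right)} \right)} + 46810} = \sqrt{\left(-45 - -18096\right) + 46810} = \sqrt{\left(-45 + 18096\right) + 46810} = \sqrt{18051 + 46810} = \sqrt{64861}$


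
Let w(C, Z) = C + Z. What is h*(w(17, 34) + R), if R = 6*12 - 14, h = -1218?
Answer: -132762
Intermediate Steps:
R = 58 (R = 72 - 14 = 58)
h*(w(17, 34) + R) = -1218*((17 + 34) + 58) = -1218*(51 + 58) = -1218*109 = -132762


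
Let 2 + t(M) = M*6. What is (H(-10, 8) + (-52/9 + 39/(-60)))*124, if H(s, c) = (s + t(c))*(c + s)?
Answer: -437627/45 ≈ -9725.0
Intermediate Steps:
t(M) = -2 + 6*M (t(M) = -2 + M*6 = -2 + 6*M)
H(s, c) = (c + s)*(-2 + s + 6*c) (H(s, c) = (s + (-2 + 6*c))*(c + s) = (-2 + s + 6*c)*(c + s) = (c + s)*(-2 + s + 6*c))
(H(-10, 8) + (-52/9 + 39/(-60)))*124 = (((-10)**2 - 2*8 - 2*(-10) + 6*8**2 + 7*8*(-10)) + (-52/9 + 39/(-60)))*124 = ((100 - 16 + 20 + 6*64 - 560) + (-52*1/9 + 39*(-1/60)))*124 = ((100 - 16 + 20 + 384 - 560) + (-52/9 - 13/20))*124 = (-72 - 1157/180)*124 = -14117/180*124 = -437627/45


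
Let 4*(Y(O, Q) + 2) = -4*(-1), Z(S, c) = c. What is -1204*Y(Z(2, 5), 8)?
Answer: 1204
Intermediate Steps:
Y(O, Q) = -1 (Y(O, Q) = -2 + (-4*(-1))/4 = -2 + (¼)*4 = -2 + 1 = -1)
-1204*Y(Z(2, 5), 8) = -1204*(-1) = 1204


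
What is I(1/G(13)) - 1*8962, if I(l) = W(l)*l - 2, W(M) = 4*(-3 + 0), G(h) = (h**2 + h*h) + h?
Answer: -1048792/117 ≈ -8964.0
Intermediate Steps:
G(h) = h + 2*h**2 (G(h) = (h**2 + h**2) + h = 2*h**2 + h = h + 2*h**2)
W(M) = -12 (W(M) = 4*(-3) = -12)
I(l) = -2 - 12*l (I(l) = -12*l - 2 = -2 - 12*l)
I(1/G(13)) - 1*8962 = (-2 - 12*1/(13*(1 + 2*13))) - 1*8962 = (-2 - 12*1/(13*(1 + 26))) - 8962 = (-2 - 12/(13*27)) - 8962 = (-2 - 12/351) - 8962 = (-2 - 12*1/351) - 8962 = (-2 - 4/117) - 8962 = -238/117 - 8962 = -1048792/117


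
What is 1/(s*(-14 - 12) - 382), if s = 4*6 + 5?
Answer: -1/1136 ≈ -0.00088028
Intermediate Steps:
s = 29 (s = 24 + 5 = 29)
1/(s*(-14 - 12) - 382) = 1/(29*(-14 - 12) - 382) = 1/(29*(-26) - 382) = 1/(-754 - 382) = 1/(-1136) = -1/1136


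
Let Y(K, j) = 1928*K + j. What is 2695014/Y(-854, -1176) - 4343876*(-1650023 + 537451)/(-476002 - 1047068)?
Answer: -284395497610899947/89626577220 ≈ -3.1731e+6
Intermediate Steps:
Y(K, j) = j + 1928*K
2695014/Y(-854, -1176) - 4343876*(-1650023 + 537451)/(-476002 - 1047068) = 2695014/(-1176 + 1928*(-854)) - 4343876*(-1650023 + 537451)/(-476002 - 1047068) = 2695014/(-1176 - 1646512) - 4343876/((-1523070/(-1112572))) = 2695014/(-1647688) - 4343876/((-1523070*(-1/1112572))) = 2695014*(-1/1647688) - 4343876/761535/556286 = -192501/117692 - 4343876*556286/761535 = -192501/117692 - 2416437404536/761535 = -284395497610899947/89626577220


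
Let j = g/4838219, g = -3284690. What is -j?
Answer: 3284690/4838219 ≈ 0.67890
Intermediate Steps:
j = -3284690/4838219 ≈ -0.67890
-j = -1*(-3284690/4838219) = 3284690/4838219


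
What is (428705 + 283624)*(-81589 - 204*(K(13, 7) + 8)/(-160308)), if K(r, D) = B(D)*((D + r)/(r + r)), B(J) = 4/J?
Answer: -23550832627253355/405223 ≈ -5.8118e+10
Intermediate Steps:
K(r, D) = 2*(D + r)/(D*r) (K(r, D) = (4/D)*((D + r)/(r + r)) = (4/D)*((D + r)/((2*r))) = (4/D)*((D + r)*(1/(2*r))) = (4/D)*((D + r)/(2*r)) = 2*(D + r)/(D*r))
(428705 + 283624)*(-81589 - 204*(K(13, 7) + 8)/(-160308)) = (428705 + 283624)*(-81589 - 204*((2/7 + 2/13) + 8)/(-160308)) = 712329*(-81589 - 204*((2*(1/7) + 2*(1/13)) + 8)*(-1/160308)) = 712329*(-81589 - 204*((2/7 + 2/13) + 8)*(-1/160308)) = 712329*(-81589 - 204*(40/91 + 8)*(-1/160308)) = 712329*(-81589 - 204*768/91*(-1/160308)) = 712329*(-81589 - 156672/91*(-1/160308)) = 712329*(-81589 + 4352/405223) = 712329*(-33061734995/405223) = -23550832627253355/405223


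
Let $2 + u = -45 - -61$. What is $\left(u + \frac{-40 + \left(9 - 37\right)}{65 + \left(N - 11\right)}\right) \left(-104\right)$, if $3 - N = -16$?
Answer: $- \frac{99216}{73} \approx -1359.1$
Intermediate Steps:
$u = 14$ ($u = -2 - -16 = -2 + \left(-45 + 61\right) = -2 + 16 = 14$)
$N = 19$ ($N = 3 - -16 = 3 + 16 = 19$)
$\left(u + \frac{-40 + \left(9 - 37\right)}{65 + \left(N - 11\right)}\right) \left(-104\right) = \left(14 + \frac{-40 + \left(9 - 37\right)}{65 + \left(19 - 11\right)}\right) \left(-104\right) = \left(14 + \frac{-40 - 28}{65 + 8}\right) \left(-104\right) = \left(14 - \frac{68}{73}\right) \left(-104\right) = \frac{954}{73} \left(-104\right) = - \frac{99216}{73}$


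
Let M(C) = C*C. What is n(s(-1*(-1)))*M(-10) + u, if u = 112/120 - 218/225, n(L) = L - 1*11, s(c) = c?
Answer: -225008/225 ≈ -1000.0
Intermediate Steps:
n(L) = -11 + L (n(L) = L - 11 = -11 + L)
u = -8/225 (u = 112*(1/120) - 218*1/225 = 14/15 - 218/225 = -8/225 ≈ -0.035556)
M(C) = C²
n(s(-1*(-1)))*M(-10) + u = (-11 - 1*(-1))*(-10)² - 8/225 = (-11 + 1)*100 - 8/225 = -10*100 - 8/225 = -1000 - 8/225 = -225008/225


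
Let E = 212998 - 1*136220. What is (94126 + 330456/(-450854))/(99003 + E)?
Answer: 21218376574/39625783487 ≈ 0.53547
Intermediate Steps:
E = 76778 (E = 212998 - 136220 = 76778)
(94126 + 330456/(-450854))/(99003 + E) = (94126 + 330456/(-450854))/(99003 + 76778) = (94126 + 330456*(-1/450854))/175781 = (94126 - 165228/225427)*(1/175781) = (21218376574/225427)*(1/175781) = 21218376574/39625783487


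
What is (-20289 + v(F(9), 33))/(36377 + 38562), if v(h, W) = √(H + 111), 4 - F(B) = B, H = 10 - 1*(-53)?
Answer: -20289/74939 + √174/74939 ≈ -0.27056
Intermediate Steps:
H = 63 (H = 10 + 53 = 63)
F(B) = 4 - B
v(h, W) = √174 (v(h, W) = √(63 + 111) = √174)
(-20289 + v(F(9), 33))/(36377 + 38562) = (-20289 + √174)/(36377 + 38562) = (-20289 + √174)/74939 = (-20289 + √174)*(1/74939) = -20289/74939 + √174/74939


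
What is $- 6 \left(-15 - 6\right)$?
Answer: $126$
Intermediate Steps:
$- 6 \left(-15 - 6\right) = \left(-6\right) \left(-21\right) = 126$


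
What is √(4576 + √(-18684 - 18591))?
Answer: √(4576 + 5*I*√1491) ≈ 67.661 + 1.427*I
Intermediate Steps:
√(4576 + √(-18684 - 18591)) = √(4576 + √(-37275)) = √(4576 + 5*I*√1491)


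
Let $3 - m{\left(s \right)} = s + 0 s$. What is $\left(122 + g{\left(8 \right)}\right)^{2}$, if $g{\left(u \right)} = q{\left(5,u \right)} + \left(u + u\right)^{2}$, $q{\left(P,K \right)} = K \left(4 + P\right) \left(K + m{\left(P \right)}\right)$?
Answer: $656100$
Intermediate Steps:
$m{\left(s \right)} = 3 - s$ ($m{\left(s \right)} = 3 - \left(s + 0 s\right) = 3 - \left(s + 0\right) = 3 - s$)
$q{\left(P,K \right)} = K \left(4 + P\right) \left(3 + K - P\right)$ ($q{\left(P,K \right)} = K \left(4 + P\right) \left(K - \left(-3 + P\right)\right) = K \left(4 + P\right) \left(3 + K - P\right)$)
$g{\left(u \right)} = 4 u^{2} + u \left(-18 + 9 u\right)$ ($g{\left(u \right)} = u \left(12 - 5 - 5^{2} + 4 u + u 5\right) + \left(u + u\right)^{2} = u \left(12 - 5 - 25 + 4 u + 5 u\right) + \left(2 u\right)^{2} = u \left(12 - 5 - 25 + 4 u + 5 u\right) + 4 u^{2} = u \left(-18 + 9 u\right) + 4 u^{2} = 4 u^{2} + u \left(-18 + 9 u\right)$)
$\left(122 + g{\left(8 \right)}\right)^{2} = \left(122 + 8 \left(-18 + 13 \cdot 8\right)\right)^{2} = \left(122 + 8 \left(-18 + 104\right)\right)^{2} = \left(122 + 8 \cdot 86\right)^{2} = \left(122 + 688\right)^{2} = 810^{2} = 656100$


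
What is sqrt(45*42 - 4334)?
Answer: 2*I*sqrt(611) ≈ 49.437*I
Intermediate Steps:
sqrt(45*42 - 4334) = sqrt(1890 - 4334) = sqrt(-2444) = 2*I*sqrt(611)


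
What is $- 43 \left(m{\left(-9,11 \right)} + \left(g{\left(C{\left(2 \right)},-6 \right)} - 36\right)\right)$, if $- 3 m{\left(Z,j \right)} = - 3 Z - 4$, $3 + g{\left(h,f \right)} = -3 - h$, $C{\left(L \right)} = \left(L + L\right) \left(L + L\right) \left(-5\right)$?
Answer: $- \frac{3913}{3} \approx -1304.3$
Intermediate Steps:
$C{\left(L \right)} = - 20 L^{2}$ ($C{\left(L \right)} = 2 L 2 L \left(-5\right) = 4 L^{2} \left(-5\right) = - 20 L^{2}$)
$g{\left(h,f \right)} = -6 - h$ ($g{\left(h,f \right)} = -3 - \left(3 + h\right) = -6 - h$)
$m{\left(Z,j \right)} = \frac{4}{3} + Z$ ($m{\left(Z,j \right)} = - \frac{- 3 Z - 4}{3} = - \frac{-4 - 3 Z}{3} = \frac{4}{3} + Z$)
$- 43 \left(m{\left(-9,11 \right)} + \left(g{\left(C{\left(2 \right)},-6 \right)} - 36\right)\right) = - 43 \left(\left(\frac{4}{3} - 9\right) - \left(42 - 80\right)\right) = - 43 \left(- \frac{23}{3} - \left(42 - 80\right)\right) = - 43 \left(- \frac{23}{3} - -38\right) = - 43 \left(- \frac{23}{3} + \left(\left(-6 + 80\right) - 36\right)\right) = - 43 \left(- \frac{23}{3} + \left(74 - 36\right)\right) = - 43 \left(- \frac{23}{3} + 38\right) = \left(-43\right) \frac{91}{3} = - \frac{3913}{3}$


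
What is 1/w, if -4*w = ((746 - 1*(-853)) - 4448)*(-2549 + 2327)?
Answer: -2/316239 ≈ -6.3243e-6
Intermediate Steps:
w = -316239/2 (w = -((746 - 1*(-853)) - 4448)*(-2549 + 2327)/4 = -((746 + 853) - 4448)*(-222)/4 = -(1599 - 4448)*(-222)/4 = -(-2849)*(-222)/4 = -¼*632478 = -316239/2 ≈ -1.5812e+5)
1/w = 1/(-316239/2) = -2/316239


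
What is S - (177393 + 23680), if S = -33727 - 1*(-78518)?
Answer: -156282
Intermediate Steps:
S = 44791 (S = -33727 + 78518 = 44791)
S - (177393 + 23680) = 44791 - (177393 + 23680) = 44791 - 1*201073 = 44791 - 201073 = -156282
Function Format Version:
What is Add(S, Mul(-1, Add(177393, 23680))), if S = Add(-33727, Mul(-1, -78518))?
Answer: -156282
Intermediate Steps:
S = 44791 (S = Add(-33727, 78518) = 44791)
Add(S, Mul(-1, Add(177393, 23680))) = Add(44791, Mul(-1, Add(177393, 23680))) = Add(44791, Mul(-1, 201073)) = Add(44791, -201073) = -156282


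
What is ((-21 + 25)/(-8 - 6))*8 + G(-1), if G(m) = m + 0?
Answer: -23/7 ≈ -3.2857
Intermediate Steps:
G(m) = m
((-21 + 25)/(-8 - 6))*8 + G(-1) = ((-21 + 25)/(-8 - 6))*8 - 1 = (4/(-14))*8 - 1 = (4*(-1/14))*8 - 1 = -2/7*8 - 1 = -16/7 - 1 = -23/7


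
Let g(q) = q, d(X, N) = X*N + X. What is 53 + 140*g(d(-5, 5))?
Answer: -4147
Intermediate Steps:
d(X, N) = X + N*X (d(X, N) = N*X + X = X + N*X)
53 + 140*g(d(-5, 5)) = 53 + 140*(-5*(1 + 5)) = 53 + 140*(-5*6) = 53 + 140*(-30) = 53 - 4200 = -4147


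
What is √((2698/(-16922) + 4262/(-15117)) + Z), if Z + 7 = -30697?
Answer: I*√502314617693206741431/127904937 ≈ 175.23*I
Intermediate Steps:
Z = -30704 (Z = -7 - 30697 = -30704)
√((2698/(-16922) + 4262/(-15117)) + Z) = √((2698/(-16922) + 4262/(-15117)) - 30704) = √((2698*(-1/16922) + 4262*(-1/15117)) - 30704) = √((-1349/8461 - 4262/15117) - 30704) = √(-56453615/127904937 - 30704) = √(-3927249639263/127904937) = I*√502314617693206741431/127904937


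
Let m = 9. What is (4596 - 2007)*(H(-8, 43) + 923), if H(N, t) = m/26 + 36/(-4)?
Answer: 61548297/26 ≈ 2.3672e+6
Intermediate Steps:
H(N, t) = -225/26 (H(N, t) = 9/26 + 36/(-4) = 9*(1/26) + 36*(-¼) = 9/26 - 9 = -225/26)
(4596 - 2007)*(H(-8, 43) + 923) = (4596 - 2007)*(-225/26 + 923) = 2589*(23773/26) = 61548297/26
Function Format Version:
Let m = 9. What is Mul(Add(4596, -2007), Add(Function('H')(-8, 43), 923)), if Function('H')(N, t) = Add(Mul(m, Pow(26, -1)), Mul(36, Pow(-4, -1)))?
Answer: Rational(61548297, 26) ≈ 2.3672e+6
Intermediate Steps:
Function('H')(N, t) = Rational(-225, 26) (Function('H')(N, t) = Add(Mul(9, Pow(26, -1)), Mul(36, Pow(-4, -1))) = Add(Mul(9, Rational(1, 26)), Mul(36, Rational(-1, 4))) = Add(Rational(9, 26), -9) = Rational(-225, 26))
Mul(Add(4596, -2007), Add(Function('H')(-8, 43), 923)) = Mul(Add(4596, -2007), Add(Rational(-225, 26), 923)) = Mul(2589, Rational(23773, 26)) = Rational(61548297, 26)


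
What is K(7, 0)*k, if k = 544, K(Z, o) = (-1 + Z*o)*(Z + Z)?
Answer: -7616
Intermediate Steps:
K(Z, o) = 2*Z*(-1 + Z*o) (K(Z, o) = (-1 + Z*o)*(2*Z) = 2*Z*(-1 + Z*o))
K(7, 0)*k = (2*7*(-1 + 7*0))*544 = (2*7*(-1 + 0))*544 = (2*7*(-1))*544 = -14*544 = -7616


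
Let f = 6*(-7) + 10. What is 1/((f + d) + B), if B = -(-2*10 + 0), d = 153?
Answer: 1/141 ≈ 0.0070922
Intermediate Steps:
f = -32 (f = -42 + 10 = -32)
B = 20 (B = -(-20 + 0) = -1*(-20) = 20)
1/((f + d) + B) = 1/((-32 + 153) + 20) = 1/(121 + 20) = 1/141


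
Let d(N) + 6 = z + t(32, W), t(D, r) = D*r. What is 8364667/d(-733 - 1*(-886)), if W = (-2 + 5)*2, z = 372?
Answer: 8364667/558 ≈ 14990.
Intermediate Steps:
W = 6 (W = 3*2 = 6)
d(N) = 558 (d(N) = -6 + (372 + 32*6) = -6 + (372 + 192) = -6 + 564 = 558)
8364667/d(-733 - 1*(-886)) = 8364667/558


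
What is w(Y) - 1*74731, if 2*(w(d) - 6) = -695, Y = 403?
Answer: -150145/2 ≈ -75073.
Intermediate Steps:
w(d) = -683/2 (w(d) = 6 + (½)*(-695) = 6 - 695/2 = -683/2)
w(Y) - 1*74731 = -683/2 - 1*74731 = -683/2 - 74731 = -150145/2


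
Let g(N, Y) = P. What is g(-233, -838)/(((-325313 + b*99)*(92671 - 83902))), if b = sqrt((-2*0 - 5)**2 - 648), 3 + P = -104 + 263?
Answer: -4229069/77338673404654 - 1287*I*sqrt(623)/77338673404654 ≈ -5.4682e-8 - 4.1536e-10*I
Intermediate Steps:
P = 156 (P = -3 + (-104 + 263) = -3 + 159 = 156)
g(N, Y) = 156
b = I*sqrt(623) (b = sqrt((0 - 5)**2 - 648) = sqrt((-5)**2 - 648) = sqrt(25 - 648) = sqrt(-623) = I*sqrt(623) ≈ 24.96*I)
g(-233, -838)/(((-325313 + b*99)*(92671 - 83902))) = 156/(((-325313 + (I*sqrt(623))*99)*(92671 - 83902))) = 156/(((-325313 + 99*I*sqrt(623))*8769)) = 156/(-2852669697 + 868131*I*sqrt(623))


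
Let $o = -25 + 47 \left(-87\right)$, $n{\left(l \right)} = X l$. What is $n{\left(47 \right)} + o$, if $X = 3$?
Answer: $-3973$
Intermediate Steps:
$n{\left(l \right)} = 3 l$
$o = -4114$ ($o = -25 - 4089 = -4114$)
$n{\left(47 \right)} + o = 3 \cdot 47 - 4114 = 141 - 4114 = -3973$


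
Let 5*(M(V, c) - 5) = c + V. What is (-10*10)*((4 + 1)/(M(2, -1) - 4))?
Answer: -1250/3 ≈ -416.67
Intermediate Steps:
M(V, c) = 5 + V/5 + c/5 (M(V, c) = 5 + (c + V)/5 = 5 + (V + c)/5 = 5 + (V/5 + c/5) = 5 + V/5 + c/5)
(-10*10)*((4 + 1)/(M(2, -1) - 4)) = (-10*10)*((4 + 1)/((5 + (⅕)*2 + (⅕)*(-1)) - 4)) = -500/((5 + ⅖ - ⅕) - 4) = -500/(26/5 - 4) = -500/6/5 = -500*5/6 = -100*25/6 = -1250/3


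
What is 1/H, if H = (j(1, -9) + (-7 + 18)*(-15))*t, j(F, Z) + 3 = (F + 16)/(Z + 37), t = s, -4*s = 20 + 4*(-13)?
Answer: -7/9374 ≈ -0.00074675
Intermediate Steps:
s = 8 (s = -(20 + 4*(-13))/4 = -(20 - 52)/4 = -¼*(-32) = 8)
t = 8
j(F, Z) = -3 + (16 + F)/(37 + Z) (j(F, Z) = -3 + (F + 16)/(Z + 37) = -3 + (16 + F)/(37 + Z))
H = -9374/7 (H = ((-95 + 1 - 3*(-9))/(37 - 9) + (-7 + 18)*(-15))*8 = ((-95 + 1 + 27)/28 + 11*(-15))*8 = ((1/28)*(-67) - 165)*8 = (-67/28 - 165)*8 = -4687/28*8 = -9374/7 ≈ -1339.1)
1/H = 1/(-9374/7) = -7/9374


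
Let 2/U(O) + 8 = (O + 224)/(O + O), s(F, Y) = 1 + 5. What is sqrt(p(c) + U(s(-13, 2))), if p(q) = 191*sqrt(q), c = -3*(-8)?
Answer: sqrt(804 + 1714798*sqrt(6))/67 ≈ 30.592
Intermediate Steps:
s(F, Y) = 6
U(O) = 2/(-8 + (224 + O)/(2*O)) (U(O) = 2/(-8 + (O + 224)/(O + O)) = 2/(-8 + (224 + O)/((2*O))) = 2/(-8 + (224 + O)*(1/(2*O))) = 2/(-8 + (224 + O)/(2*O)))
c = 24
sqrt(p(c) + U(s(-13, 2))) = sqrt(191*sqrt(24) - 4*6/(-224 + 15*6)) = sqrt(191*(2*sqrt(6)) - 4*6/(-224 + 90)) = sqrt(382*sqrt(6) - 4*6/(-134)) = sqrt(382*sqrt(6) - 4*6*(-1/134)) = sqrt(382*sqrt(6) + 12/67) = sqrt(12/67 + 382*sqrt(6))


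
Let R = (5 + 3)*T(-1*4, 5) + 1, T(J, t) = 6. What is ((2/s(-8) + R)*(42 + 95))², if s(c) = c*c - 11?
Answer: 126780859969/2809 ≈ 4.5134e+7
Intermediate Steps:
s(c) = -11 + c² (s(c) = c² - 11 = -11 + c²)
R = 49 (R = (5 + 3)*6 + 1 = 8*6 + 1 = 48 + 1 = 49)
((2/s(-8) + R)*(42 + 95))² = ((2/(-11 + (-8)²) + 49)*(42 + 95))² = ((2/(-11 + 64) + 49)*137)² = ((2/53 + 49)*137)² = ((2599/53)*137)² = (356063/53)² = 126780859969/2809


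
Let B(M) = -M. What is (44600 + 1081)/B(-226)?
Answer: 45681/226 ≈ 202.13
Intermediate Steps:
(44600 + 1081)/B(-226) = (44600 + 1081)/((-1*(-226))) = 45681/226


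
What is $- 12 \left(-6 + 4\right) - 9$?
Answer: $15$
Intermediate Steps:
$- 12 \left(-6 + 4\right) - 9 = \left(-12\right) \left(-2\right) - 9 = 24 - 9 = 15$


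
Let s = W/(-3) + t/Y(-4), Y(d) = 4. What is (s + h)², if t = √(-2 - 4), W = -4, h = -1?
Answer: -19/72 + I*√6/6 ≈ -0.26389 + 0.40825*I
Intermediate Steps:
t = I*√6 (t = √(-6) = I*√6 ≈ 2.4495*I)
s = 4/3 + I*√6/4 (s = -4/(-3) + (I*√6)/4 = -4*(-⅓) + (I*√6)*(¼) = 4/3 + I*√6/4 ≈ 1.3333 + 0.61237*I)
(s + h)² = ((4/3 + I*√6/4) - 1)² = (⅓ + I*√6/4)²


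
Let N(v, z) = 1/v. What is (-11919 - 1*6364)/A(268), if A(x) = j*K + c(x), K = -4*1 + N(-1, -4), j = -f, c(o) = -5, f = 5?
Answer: -18283/20 ≈ -914.15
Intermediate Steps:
j = -5 (j = -1*5 = -5)
K = -5 (K = -4*1 + 1/(-1) = -4 - 1 = -5)
A(x) = 20 (A(x) = -5*(-5) - 5 = 25 - 5 = 20)
(-11919 - 1*6364)/A(268) = (-11919 - 1*6364)/20 = (-11919 - 6364)*(1/20) = -18283*1/20 = -18283/20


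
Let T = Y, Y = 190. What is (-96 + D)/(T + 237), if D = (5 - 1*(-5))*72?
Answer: 624/427 ≈ 1.4614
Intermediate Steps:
T = 190
D = 720 (D = (5 + 5)*72 = 10*72 = 720)
(-96 + D)/(T + 237) = (-96 + 720)/(190 + 237) = 624/427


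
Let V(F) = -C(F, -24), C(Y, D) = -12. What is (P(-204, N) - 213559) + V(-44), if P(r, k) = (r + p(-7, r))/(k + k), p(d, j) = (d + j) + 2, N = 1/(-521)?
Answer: -211921/2 ≈ -1.0596e+5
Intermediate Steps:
N = -1/521 ≈ -0.0019194
p(d, j) = 2 + d + j
V(F) = 12 (V(F) = -1*(-12) = 12)
P(r, k) = (-5 + 2*r)/(2*k) (P(r, k) = (r + (2 - 7 + r))/(k + k) = (r + (-5 + r))/((2*k)) = (-5 + 2*r)*(1/(2*k)) = (-5 + 2*r)/(2*k))
(P(-204, N) - 213559) + V(-44) = ((-5/2 - 204)/(-1/521) - 213559) + 12 = (-521*(-413/2) - 213559) + 12 = (215173/2 - 213559) + 12 = -211945/2 + 12 = -211921/2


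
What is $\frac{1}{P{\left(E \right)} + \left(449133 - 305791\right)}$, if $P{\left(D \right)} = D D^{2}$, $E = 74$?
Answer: $\frac{1}{548566} \approx 1.8229 \cdot 10^{-6}$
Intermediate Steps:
$P{\left(D \right)} = D^{3}$
$\frac{1}{P{\left(E \right)} + \left(449133 - 305791\right)} = \frac{1}{74^{3} + \left(449133 - 305791\right)} = \frac{1}{405224 + \left(449133 - 305791\right)} = \frac{1}{405224 + 143342} = \frac{1}{548566}$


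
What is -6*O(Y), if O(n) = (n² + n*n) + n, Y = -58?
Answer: -40020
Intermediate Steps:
O(n) = n + 2*n² (O(n) = (n² + n²) + n = 2*n² + n = n + 2*n²)
-6*O(Y) = -(-348)*(1 + 2*(-58)) = -(-348)*(1 - 116) = -(-348)*(-115) = -6*6670 = -40020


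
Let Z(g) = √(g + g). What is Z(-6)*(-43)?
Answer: -86*I*√3 ≈ -148.96*I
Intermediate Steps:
Z(g) = √2*√g (Z(g) = √(2*g) = √2*√g)
Z(-6)*(-43) = (√2*√(-6))*(-43) = (√2*(I*√6))*(-43) = (2*I*√3)*(-43) = -86*I*√3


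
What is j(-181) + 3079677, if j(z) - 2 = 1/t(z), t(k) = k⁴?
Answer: 3305367488798160/1073283121 ≈ 3.0797e+6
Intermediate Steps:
j(z) = 2 + z⁻⁴ (j(z) = 2 + 1/(z⁴) = 2 + z⁻⁴)
j(-181) + 3079677 = (2 + (-181)⁻⁴) + 3079677 = (2 + 1/1073283121) + 3079677 = 2146566243/1073283121 + 3079677 = 3305367488798160/1073283121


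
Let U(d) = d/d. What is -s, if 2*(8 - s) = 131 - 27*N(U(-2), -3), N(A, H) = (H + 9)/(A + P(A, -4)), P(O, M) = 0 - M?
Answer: 413/10 ≈ 41.300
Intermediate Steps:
P(O, M) = -M
U(d) = 1
N(A, H) = (9 + H)/(4 + A) (N(A, H) = (H + 9)/(A - 1*(-4)) = (9 + H)/(A + 4) = (9 + H)/(4 + A))
s = -413/10 (s = 8 - (131 - 27*(9 - 3)/(4 + 1))/2 = 8 - (131 - 27*6/5)/2 = 8 - (131 - 162/5)/2 = 8 - ½*493/5 = 8 - 493/10 = -413/10 ≈ -41.300)
-s = -1*(-413/10) = 413/10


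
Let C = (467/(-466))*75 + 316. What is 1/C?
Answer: 466/112231 ≈ 0.0041521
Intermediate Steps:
C = 112231/466 (C = (467*(-1/466))*75 + 316 = -467/466*75 + 316 = -35025/466 + 316 = 112231/466 ≈ 240.84)
1/C = 1/(112231/466) = 466/112231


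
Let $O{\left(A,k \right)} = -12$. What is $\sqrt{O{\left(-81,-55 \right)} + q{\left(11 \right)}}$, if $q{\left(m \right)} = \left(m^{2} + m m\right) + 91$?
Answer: $\sqrt{321} \approx 17.916$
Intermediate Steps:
$q{\left(m \right)} = 91 + 2 m^{2}$ ($q{\left(m \right)} = \left(m^{2} + m^{2}\right) + 91 = 2 m^{2} + 91 = 91 + 2 m^{2}$)
$\sqrt{O{\left(-81,-55 \right)} + q{\left(11 \right)}} = \sqrt{-12 + \left(91 + 2 \cdot 11^{2}\right)} = \sqrt{-12 + \left(91 + 2 \cdot 121\right)} = \sqrt{-12 + \left(91 + 242\right)} = \sqrt{-12 + 333} = \sqrt{321}$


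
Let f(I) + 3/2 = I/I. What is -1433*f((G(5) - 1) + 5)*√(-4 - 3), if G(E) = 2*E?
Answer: 1433*I*√7/2 ≈ 1895.7*I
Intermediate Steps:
f(I) = -½ (f(I) = -3/2 + I/I = -3/2 + 1 = -½)
-1433*f((G(5) - 1) + 5)*√(-4 - 3) = -(-1433)*√(-4 - 3)/2 = -(-1433)*√(-7)/2 = -(-1433)*I*√7/2 = 1433*I*√7/2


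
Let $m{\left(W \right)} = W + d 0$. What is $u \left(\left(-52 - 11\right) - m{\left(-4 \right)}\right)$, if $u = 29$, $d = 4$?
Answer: $-1711$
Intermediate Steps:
$m{\left(W \right)} = W$ ($m{\left(W \right)} = W + 4 \cdot 0 = W + 0 = W$)
$u \left(\left(-52 - 11\right) - m{\left(-4 \right)}\right) = 29 \left(\left(-52 - 11\right) - -4\right) = 29 \left(\left(-52 - 11\right) + 4\right) = 29 \left(-63 + 4\right) = 29 \left(-59\right) = -1711$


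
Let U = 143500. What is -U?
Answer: -143500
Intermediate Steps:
-U = -1*143500 = -143500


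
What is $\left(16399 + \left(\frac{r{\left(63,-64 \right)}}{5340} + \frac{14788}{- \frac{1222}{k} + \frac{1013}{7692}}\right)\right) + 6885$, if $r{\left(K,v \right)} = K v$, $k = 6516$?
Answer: $- \frac{25069170153268}{103793135} \approx -2.4153 \cdot 10^{5}$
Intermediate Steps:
$\left(16399 + \left(\frac{r{\left(63,-64 \right)}}{5340} + \frac{14788}{- \frac{1222}{k} + \frac{1013}{7692}}\right)\right) + 6885 = \left(16399 + \left(\frac{63 \left(-64\right)}{5340} + \frac{14788}{- \frac{1222}{6516} + \frac{1013}{7692}}\right)\right) + 6885 = \left(16399 + \left(\left(-4032\right) \frac{1}{5340} + \frac{14788}{\left(-1222\right) \frac{1}{6516} + 1013 \cdot \frac{1}{7692}}\right)\right) + 6885 = \left(16399 + \left(- \frac{336}{445} + \frac{14788}{- \frac{611}{3258} + \frac{1013}{7692}}\right)\right) + 6885 = \left(16399 + \left(- \frac{336}{445} + \frac{14788}{- \frac{233243}{4176756}}\right)\right) + 6885 = \left(16399 + \left(- \frac{336}{445} + 14788 \left(- \frac{4176756}{233243}\right)\right)\right) + 6885 = \left(16399 - \frac{27485889508608}{103793135}\right) + 6885 = - \frac{25783785887743}{103793135} + 6885 = - \frac{25069170153268}{103793135}$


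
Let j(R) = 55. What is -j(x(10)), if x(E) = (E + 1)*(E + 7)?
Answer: -55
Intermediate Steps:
x(E) = (1 + E)*(7 + E)
-j(x(10)) = -1*55 = -55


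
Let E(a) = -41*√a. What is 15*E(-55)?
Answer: -615*I*√55 ≈ -4561.0*I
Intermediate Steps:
15*E(-55) = 15*(-41*I*√55) = -615*I*√55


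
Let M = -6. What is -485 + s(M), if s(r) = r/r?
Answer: -484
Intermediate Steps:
s(r) = 1
-485 + s(M) = -485 + 1 = -484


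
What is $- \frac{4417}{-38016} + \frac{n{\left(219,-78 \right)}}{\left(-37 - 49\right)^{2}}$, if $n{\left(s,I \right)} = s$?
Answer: $\frac{10248409}{70291584} \approx 0.1458$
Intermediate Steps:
$- \frac{4417}{-38016} + \frac{n{\left(219,-78 \right)}}{\left(-37 - 49\right)^{2}} = - \frac{4417}{-38016} + \frac{219}{\left(-37 - 49\right)^{2}} = \left(-4417\right) \left(- \frac{1}{38016}\right) + \frac{219}{\left(-86\right)^{2}} = \frac{4417}{38016} + \frac{219}{7396} = \frac{10248409}{70291584}$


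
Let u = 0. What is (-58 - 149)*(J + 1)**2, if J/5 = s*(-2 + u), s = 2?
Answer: -74727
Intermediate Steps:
J = -20 (J = 5*(2*(-2 + 0)) = 5*(2*(-2)) = 5*(-4) = -20)
(-58 - 149)*(J + 1)**2 = (-58 - 149)*(-20 + 1)**2 = -207*(-19)**2 = -207*361 = -74727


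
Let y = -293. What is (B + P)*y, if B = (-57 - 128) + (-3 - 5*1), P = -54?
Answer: 72371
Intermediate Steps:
B = -193 (B = -185 + (-3 - 5) = -185 - 8 = -193)
(B + P)*y = (-193 - 54)*(-293) = -247*(-293) = 72371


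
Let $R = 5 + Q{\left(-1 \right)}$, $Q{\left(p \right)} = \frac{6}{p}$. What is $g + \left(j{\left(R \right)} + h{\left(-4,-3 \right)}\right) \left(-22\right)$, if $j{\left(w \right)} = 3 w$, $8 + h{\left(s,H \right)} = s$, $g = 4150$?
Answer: $4480$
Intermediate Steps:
$h{\left(s,H \right)} = -8 + s$
$R = -1$ ($R = 5 + \frac{6}{-1} = 5 + 6 \left(-1\right) = 5 - 6 = -1$)
$g + \left(j{\left(R \right)} + h{\left(-4,-3 \right)}\right) \left(-22\right) = 4150 + \left(3 \left(-1\right) - 12\right) \left(-22\right) = 4150 + \left(-3 - 12\right) \left(-22\right) = 4150 - -330 = 4150 + 330 = 4480$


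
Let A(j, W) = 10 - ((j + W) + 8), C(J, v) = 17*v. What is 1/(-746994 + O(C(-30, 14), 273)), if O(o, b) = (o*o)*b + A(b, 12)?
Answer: 1/14716535 ≈ 6.7951e-8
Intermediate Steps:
A(j, W) = 2 - W - j (A(j, W) = 10 - ((W + j) + 8) = 10 - (8 + W + j) = 10 + (-8 - W - j) = 2 - W - j)
O(o, b) = -10 - b + b*o² (O(o, b) = (o*o)*b + (2 - 1*12 - b) = o²*b + (2 - 12 - b) = b*o² + (-10 - b) = -10 - b + b*o²)
1/(-746994 + O(C(-30, 14), 273)) = 1/(-746994 + (-10 - 1*273 + 273*(17*14)²)) = 1/(-746994 + (-10 - 273 + 273*238²)) = 1/(-746994 + (-10 - 273 + 273*56644)) = 1/(-746994 + (-10 - 273 + 15463812)) = 1/(-746994 + 15463529) = 1/14716535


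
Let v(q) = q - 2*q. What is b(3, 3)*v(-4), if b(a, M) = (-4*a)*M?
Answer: -144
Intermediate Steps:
b(a, M) = -4*M*a
v(q) = -q
b(3, 3)*v(-4) = (-4*3*3)*(-1*(-4)) = -36*4 = -144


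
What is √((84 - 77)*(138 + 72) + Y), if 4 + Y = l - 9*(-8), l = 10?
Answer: 6*√43 ≈ 39.345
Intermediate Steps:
Y = 78 (Y = -4 + (10 - 9*(-8)) = -4 + (10 + 72) = -4 + 82 = 78)
√((84 - 77)*(138 + 72) + Y) = √((84 - 77)*(138 + 72) + 78) = √(7*210 + 78) = √(1470 + 78) = √1548 = 6*√43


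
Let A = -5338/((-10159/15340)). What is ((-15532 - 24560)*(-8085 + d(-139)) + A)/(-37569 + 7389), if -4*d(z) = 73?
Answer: -3300492079261/306598620 ≈ -10765.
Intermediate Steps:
d(z) = -73/4 (d(z) = -¼*73 = -73/4)
A = 81884920/10159 (A = -5338/((-10159*1/15340)) = -5338/(-10159/15340) = -5338*(-15340/10159) = 81884920/10159 ≈ 8060.3)
((-15532 - 24560)*(-8085 + d(-139)) + A)/(-37569 + 7389) = ((-15532 - 24560)*(-8085 - 73/4) + 81884920/10159)/(-37569 + 7389) = (-40092*(-32413/4) + 81884920/10159)/(-30180) = (324875499 + 81884920/10159)*(-1/30180) = (3300492079261/10159)*(-1/30180) = -3300492079261/306598620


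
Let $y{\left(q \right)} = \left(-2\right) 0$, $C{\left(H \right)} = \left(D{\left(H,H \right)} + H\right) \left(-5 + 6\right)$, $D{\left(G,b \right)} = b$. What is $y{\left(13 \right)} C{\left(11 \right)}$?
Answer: $0$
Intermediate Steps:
$C{\left(H \right)} = 2 H$ ($C{\left(H \right)} = \left(H + H\right) \left(-5 + 6\right) = 2 H 1 = 2 H$)
$y{\left(q \right)} = 0$
$y{\left(13 \right)} C{\left(11 \right)} = 0 \cdot 2 \cdot 11 = 0 \cdot 22 = 0$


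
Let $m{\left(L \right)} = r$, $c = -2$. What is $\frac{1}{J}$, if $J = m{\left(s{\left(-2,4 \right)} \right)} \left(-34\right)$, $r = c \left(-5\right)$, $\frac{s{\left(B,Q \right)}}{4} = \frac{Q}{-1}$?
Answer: $- \frac{1}{340} \approx -0.0029412$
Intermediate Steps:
$s{\left(B,Q \right)} = - 4 Q$ ($s{\left(B,Q \right)} = 4 \frac{Q}{-1} = 4 Q \left(-1\right) = 4 \left(- Q\right) = - 4 Q$)
$r = 10$ ($r = \left(-2\right) \left(-5\right) = 10$)
$m{\left(L \right)} = 10$
$J = -340$ ($J = 10 \left(-34\right) = -340$)
$\frac{1}{J} = \frac{1}{-340} = - \frac{1}{340}$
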